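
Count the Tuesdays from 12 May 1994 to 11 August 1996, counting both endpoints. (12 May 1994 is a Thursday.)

12 May 1994 is a Thursday; the first Tuesday on or after it is 17 May 1994 (5 days later).
From 17 May 1994 to 11 August 1996: 228 + 365 + 224 = 817 days (rest of 1994, 1995, to 11 August 1996 in 1996).
817 ÷ 7 = 116 full weeks with remainder 5, so 116 more Tuesdays after the first → 117.

117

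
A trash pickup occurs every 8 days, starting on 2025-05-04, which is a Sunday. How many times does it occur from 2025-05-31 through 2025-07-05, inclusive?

Occurrences land 8·i days after 2025-05-04 for i = 0, 1, 2, …
2025-05-31 is 27 days after the start; 27 ÷ 8 = 3 remainder 3; since the remainder is 3, round up to i = 4. First occurrence in the window: #5 on 2025-06-05 (4×8 = 32 days in).
2025-07-05 is 62 days after the start; 62 ÷ 8 = 7 remainder 6. Last occurrence in the window: #8 on 2025-06-29.
Occurrences #5 through #8: 4 in total.

4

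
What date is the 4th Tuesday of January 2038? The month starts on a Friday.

January 2038 begins on a Friday, so the first Tuesday is January 5 (4 days later).
The 4th Tuesday is 3 weeks later: 5 + 21 = 26.

2038-01-26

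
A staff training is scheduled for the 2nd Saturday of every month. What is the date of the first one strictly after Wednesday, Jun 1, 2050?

Jun 2050 starts on a Wednesday; its first Saturday is the 4th, so the 2nd Saturday is the 11th — Jun 11, 2050.
Jun 11, 2050 is after Jun 1, 2050, so that is the next one.

Jun 11, 2050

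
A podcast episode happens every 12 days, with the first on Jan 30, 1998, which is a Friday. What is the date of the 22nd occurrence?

The 22nd occurrence is 21 intervals after the first: 21 × 12 = 252 days after Jan 30, 1998.
Jan has 31 days — 1 day to the end of Jan leaves 251.
Feb has 28 days (223 left).
Mar has 31 days (192 left).
Apr has 30 days (162 left).
May has 31 days (131 left).
Jun has 30 days (101 left).
Jul has 31 days (70 left).
Aug has 31 days (39 left).
Sep has 30 days (9 left).
9 days into Oct → Oct 9, 1998.

Oct 9, 1998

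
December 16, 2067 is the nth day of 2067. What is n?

350

Days in months before December: 31 + 28 + 31 + 30 + 31 + 30 + 31 + 31 + 30 + 31 + 30 = 334.
Plus 16 days into December → day 350.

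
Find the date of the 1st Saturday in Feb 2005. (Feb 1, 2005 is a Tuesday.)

Feb 5, 2005

Feb 2005 begins on a Tuesday, so the first Saturday is Feb 5 (4 days later).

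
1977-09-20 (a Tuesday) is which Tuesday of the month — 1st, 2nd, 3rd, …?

3rd

Day 20 falls in week ⌈20/7⌉ of the month.
Days 1–7 hold the 1st Tuesday, 8–14 the 2nd, 15–21 the 3rd, 22–28 the 4th, 29–31 the 5th.
20 is in the range for the 3rd.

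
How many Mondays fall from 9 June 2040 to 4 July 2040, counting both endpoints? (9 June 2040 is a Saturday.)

9 June 2040 is a Saturday; the first Monday on or after it is 11 June 2040 (2 days later).
From 11 June 2040 to 4 July 2040: 19 + 4 = 23 days (rest of June, July).
23 ÷ 7 = 3 full weeks with remainder 2, so 3 more Mondays after the first → 4.

4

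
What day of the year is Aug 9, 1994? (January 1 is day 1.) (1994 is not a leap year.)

221

Days in months before Aug: 31 + 28 + 31 + 30 + 31 + 30 + 31 = 212.
Plus 9 days into Aug → day 221.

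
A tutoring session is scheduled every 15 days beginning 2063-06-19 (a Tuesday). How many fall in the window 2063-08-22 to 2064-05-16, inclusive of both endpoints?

18

Occurrences land 15·i days after 2063-06-19 for i = 0, 1, 2, …
2063-08-22 is 64 days after the start; 64 ÷ 15 = 4 remainder 4; since the remainder is 4, round up to i = 5. First occurrence in the window: #6 on 2063-09-02 (5×15 = 75 days in).
2064-05-16 is 332 days after the start; 332 ÷ 15 = 22 remainder 2. Last occurrence in the window: #23 on 2064-05-14.
Occurrences #6 through #23: 18 in total.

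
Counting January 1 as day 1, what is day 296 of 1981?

1981-10-23

January has 31 days (296 − 31 = 265 remain).
February has 28 days (265 − 28 = 237 remain).
March has 31 days (237 − 31 = 206 remain).
April has 30 days (206 − 30 = 176 remain).
May has 31 days (176 − 31 = 145 remain).
June has 30 days (145 − 30 = 115 remain).
July has 31 days (115 − 31 = 84 remain).
August has 31 days (84 − 31 = 53 remain).
September has 30 days (53 − 30 = 23 remain).
23 into October → October 23.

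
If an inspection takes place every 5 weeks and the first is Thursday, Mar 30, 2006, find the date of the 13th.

May 24, 2007

The 13th occurrence is 12 intervals after the first: 12 × 35 = 420 days after Mar 30, 2006.
Mar has 31 days — 1 day to the end of Mar leaves 419.
From end of Mar to end of 2006 is 275 days (144 left).
Jan has 31 days (113 left).
Feb has 28 days (85 left).
Mar has 31 days (54 left).
Apr has 30 days (24 left).
24 days into May → May 24, 2007.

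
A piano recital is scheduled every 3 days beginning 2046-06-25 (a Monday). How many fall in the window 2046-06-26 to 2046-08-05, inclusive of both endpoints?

13

Occurrences land 3·i days after 2046-06-25 for i = 0, 1, 2, …
2046-06-26 is 1 day after the start; 1 ÷ 3 = 0 remainder 1; since the remainder is 1, round up to i = 1. First occurrence in the window: #2 on 2046-06-28 (1×3 = 3 days in).
2046-08-05 is 41 days after the start; 41 ÷ 3 = 13 remainder 2. Last occurrence in the window: #14 on 2046-08-03.
Occurrences #2 through #14: 13 in total.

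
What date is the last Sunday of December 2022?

December 25, 2022

December 2022 begins on a Thursday, so the first Sunday is December 4 (3 days later).
December 2022 has 31 days. Adding weeks: 4, 11, 18, 25 — the last one ≤ 31 is the 25th.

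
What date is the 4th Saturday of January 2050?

The first Saturday of January 2050 is January 1.
The 4th Saturday is 3 weeks later: 1 + 21 = 22.

2050-01-22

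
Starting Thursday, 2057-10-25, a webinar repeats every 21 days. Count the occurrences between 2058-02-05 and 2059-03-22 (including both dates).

Occurrences land 21·i days after 2057-10-25 for i = 0, 1, 2, …
2058-02-05 is 103 days after the start; 103 ÷ 21 = 4 remainder 19; since the remainder is 19, round up to i = 5. First occurrence in the window: #6 on 2058-02-07 (5×21 = 105 days in).
2059-03-22 is 513 days after the start; 513 ÷ 21 = 24 remainder 9. Last occurrence in the window: #25 on 2059-03-13.
Occurrences #6 through #25: 20 in total.

20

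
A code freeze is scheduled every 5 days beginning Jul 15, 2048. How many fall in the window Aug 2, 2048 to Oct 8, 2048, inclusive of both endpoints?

Occurrences land 5·i days after Jul 15, 2048 for i = 0, 1, 2, …
Aug 2, 2048 is 18 days after the start; 18 ÷ 5 = 3 remainder 3; since the remainder is 3, round up to i = 4. First occurrence in the window: #5 on Aug 4, 2048 (4×5 = 20 days in).
Oct 8, 2048 is 85 days after the start; 85 ÷ 5 = 17 remainder 0. Last occurrence in the window: #18 on Oct 8, 2048.
Occurrences #5 through #18: 14 in total.

14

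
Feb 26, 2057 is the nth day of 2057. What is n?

57

Days in months before Feb: 31 = 31.
Plus 26 days into Feb → day 57.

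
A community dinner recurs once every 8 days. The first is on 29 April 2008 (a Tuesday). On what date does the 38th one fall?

The 38th occurrence is 37 intervals after the first: 37 × 8 = 296 days after 29 April 2008.
April has 30 days — 1 day to the end of April leaves 295.
May has 31 days (264 left).
June has 30 days (234 left).
July has 31 days (203 left).
August has 31 days (172 left).
September has 30 days (142 left).
October has 31 days (111 left).
November has 30 days (81 left).
December has 31 days (50 left).
January has 31 days (19 left).
19 days into February → 19 February 2009.

19 February 2009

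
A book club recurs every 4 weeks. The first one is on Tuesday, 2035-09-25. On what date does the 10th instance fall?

The 10th occurrence is 9 intervals after the first: 9 × 28 = 252 days after 2035-09-25.
September has 30 days — 5 days to the end of September leaves 247.
October has 31 days (216 left).
November has 30 days (186 left).
December has 31 days (155 left).
January has 31 days (124 left).
February has 29 days (95 left).
March has 31 days (64 left).
April has 30 days (34 left).
May has 31 days (3 left).
3 days into June → 2036-06-03.

2036-06-03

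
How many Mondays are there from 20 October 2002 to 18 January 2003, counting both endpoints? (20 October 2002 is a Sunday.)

13

20 October 2002 is a Sunday; the first Monday on or after it is 21 October 2002 (1 day later).
From 21 October 2002 to 18 January 2003: 10 + 30 + 31 + 18 = 89 days (rest of October, November, December, January).
89 ÷ 7 = 12 full weeks with remainder 5, so 12 more Mondays after the first → 13.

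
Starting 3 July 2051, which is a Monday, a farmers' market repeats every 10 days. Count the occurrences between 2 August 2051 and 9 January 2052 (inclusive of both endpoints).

17

Occurrences land 10·i days after 3 July 2051 for i = 0, 1, 2, …
2 August 2051 is 30 days after the start; 30 ÷ 10 = 3 remainder 0. First occurrence in the window: #4 on 2 August 2051 (3×10 = 30 days in).
9 January 2052 is 190 days after the start; 190 ÷ 10 = 19 remainder 0. Last occurrence in the window: #20 on 9 January 2052.
Occurrences #4 through #20: 17 in total.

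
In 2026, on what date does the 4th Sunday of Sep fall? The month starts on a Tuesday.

Sep 2026 begins on a Tuesday, so the first Sunday is Sep 6 (5 days later).
The 4th Sunday is 3 weeks later: 6 + 21 = 27.

Sep 27, 2026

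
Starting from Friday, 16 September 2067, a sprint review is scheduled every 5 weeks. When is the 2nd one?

21 October 2067

The 2nd occurrence is 1 interval after the first: 1 × 35 = 35 days after 16 September 2067.
September has 30 days — 14 days to the end of September leaves 21.
21 days into October → 21 October 2067.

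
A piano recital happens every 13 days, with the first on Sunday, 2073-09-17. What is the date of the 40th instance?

The 40th occurrence is 39 intervals after the first: 39 × 13 = 507 days after 2073-09-17.
September has 30 days — 13 days to the end of September leaves 494.
From end of September to end of 2073 is 92 days (402 left).
2074 has 365 days (37 left).
January has 31 days (6 left).
6 days into February → 2075-02-06.

2075-02-06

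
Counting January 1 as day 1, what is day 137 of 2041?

May 17, 2041

January has 31 days (137 − 31 = 106 remain).
February has 28 days (106 − 28 = 78 remain).
March has 31 days (78 − 31 = 47 remain).
April has 30 days (47 − 30 = 17 remain).
17 into May → May 17.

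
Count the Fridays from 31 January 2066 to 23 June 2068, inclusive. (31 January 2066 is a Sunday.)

125

31 January 2066 is a Sunday; the first Friday on or after it is 5 February 2066 (5 days later).
From 5 February 2066 to 23 June 2068: 329 + 365 + 175 = 869 days (rest of 2066, 2067, to 23 June 2068 in 2068).
869 ÷ 7 = 124 full weeks with remainder 1, so 124 more Fridays after the first → 125.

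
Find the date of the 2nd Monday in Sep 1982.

Sep 1982 begins on a Wednesday, so the first Monday is Sep 6 (5 days later).
The 2nd Monday is 1 weeks later: 6 + 7 = 13.

Sep 13, 1982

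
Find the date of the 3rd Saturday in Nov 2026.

Nov 21, 2026

Nov 2026 begins on a Sunday, so the first Saturday is Nov 7 (6 days later).
The 3rd Saturday is 2 weeks later: 7 + 14 = 21.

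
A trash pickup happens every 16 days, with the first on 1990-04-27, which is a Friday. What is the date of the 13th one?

The 13th occurrence is 12 intervals after the first: 12 × 16 = 192 days after 1990-04-27.
April has 30 days — 3 days to the end of April leaves 189.
May has 31 days (158 left).
June has 30 days (128 left).
July has 31 days (97 left).
August has 31 days (66 left).
September has 30 days (36 left).
October has 31 days (5 left).
5 days into November → 1990-11-05.

1990-11-05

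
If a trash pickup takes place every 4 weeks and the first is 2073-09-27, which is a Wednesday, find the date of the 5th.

2074-01-17

The 5th occurrence is 4 intervals after the first: 4 × 28 = 112 days after 2073-09-27.
September has 30 days — 3 days to the end of September leaves 109.
October has 31 days (78 left).
November has 30 days (48 left).
December has 31 days (17 left).
17 days into January → 2074-01-17.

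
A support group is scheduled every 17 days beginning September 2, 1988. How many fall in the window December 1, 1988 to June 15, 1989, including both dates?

11

Occurrences land 17·i days after September 2, 1988 for i = 0, 1, 2, …
December 1, 1988 is 90 days after the start; 90 ÷ 17 = 5 remainder 5; since the remainder is 5, round up to i = 6. First occurrence in the window: #7 on December 13, 1988 (6×17 = 102 days in).
June 15, 1989 is 286 days after the start; 286 ÷ 17 = 16 remainder 14. Last occurrence in the window: #17 on June 1, 1989.
Occurrences #7 through #17: 11 in total.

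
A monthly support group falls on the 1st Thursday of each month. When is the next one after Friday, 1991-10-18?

October 1991 starts on a Tuesday, so its 1st Thursday is 1991-10-03 (2 days in).
That is not after 1991-10-18, so look at November 1991.
November 1991 starts on a Friday, so its 1st Thursday is 1991-11-07 (6 days in).

1991-11-07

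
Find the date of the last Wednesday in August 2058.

August 2058 begins on a Thursday, so the first Wednesday is August 7 (6 days later).
August 2058 has 31 days. Adding weeks: 7, 14, 21, 28 — the last one ≤ 31 is the 28th.

2058-08-28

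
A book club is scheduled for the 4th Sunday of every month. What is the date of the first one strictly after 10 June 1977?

26 June 1977

June 1977 starts on a Wednesday; its first Sunday is the 5th, so the 4th Sunday is the 26th — 26 June 1977.
26 June 1977 is after 10 June 1977, so that is the next one.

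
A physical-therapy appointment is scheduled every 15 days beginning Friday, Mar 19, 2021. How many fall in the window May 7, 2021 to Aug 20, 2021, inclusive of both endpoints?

Occurrences land 15·i days after Mar 19, 2021 for i = 0, 1, 2, …
May 7, 2021 is 49 days after the start; 49 ÷ 15 = 3 remainder 4; since the remainder is 4, round up to i = 4. First occurrence in the window: #5 on May 18, 2021 (4×15 = 60 days in).
Aug 20, 2021 is 154 days after the start; 154 ÷ 15 = 10 remainder 4. Last occurrence in the window: #11 on Aug 16, 2021.
Occurrences #5 through #11: 7 in total.

7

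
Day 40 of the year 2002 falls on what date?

January has 31 days (40 − 31 = 9 remain).
9 into February → February 9.

2002-02-09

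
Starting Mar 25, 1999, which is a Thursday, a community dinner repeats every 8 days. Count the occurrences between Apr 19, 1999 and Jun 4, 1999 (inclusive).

5

Occurrences land 8·i days after Mar 25, 1999 for i = 0, 1, 2, …
Apr 19, 1999 is 25 days after the start; 25 ÷ 8 = 3 remainder 1; since the remainder is 1, round up to i = 4. First occurrence in the window: #5 on Apr 26, 1999 (4×8 = 32 days in).
Jun 4, 1999 is 71 days after the start; 71 ÷ 8 = 8 remainder 7. Last occurrence in the window: #9 on May 28, 1999.
Occurrences #5 through #9: 5 in total.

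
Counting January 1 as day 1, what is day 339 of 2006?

Dec 5, 2006

Jan has 31 days (339 − 31 = 308 remain).
Feb has 28 days (308 − 28 = 280 remain).
Mar has 31 days (280 − 31 = 249 remain).
Apr has 30 days (249 − 30 = 219 remain).
May has 31 days (219 − 31 = 188 remain).
Jun has 30 days (188 − 30 = 158 remain).
Jul has 31 days (158 − 31 = 127 remain).
Aug has 31 days (127 − 31 = 96 remain).
Sep has 30 days (96 − 30 = 66 remain).
Oct has 31 days (66 − 31 = 35 remain).
Nov has 30 days (35 − 30 = 5 remain).
5 into Dec → Dec 5.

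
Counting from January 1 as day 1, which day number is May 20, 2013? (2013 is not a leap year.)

Days in months before May: 31 + 28 + 31 + 30 = 120.
Plus 20 days into May → day 140.

140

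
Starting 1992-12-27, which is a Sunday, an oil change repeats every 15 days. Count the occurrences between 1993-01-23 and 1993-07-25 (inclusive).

13

Occurrences land 15·i days after 1992-12-27 for i = 0, 1, 2, …
1993-01-23 is 27 days after the start; 27 ÷ 15 = 1 remainder 12; since the remainder is 12, round up to i = 2. First occurrence in the window: #3 on 1993-01-26 (2×15 = 30 days in).
1993-07-25 is 210 days after the start; 210 ÷ 15 = 14 remainder 0. Last occurrence in the window: #15 on 1993-07-25.
Occurrences #3 through #15: 13 in total.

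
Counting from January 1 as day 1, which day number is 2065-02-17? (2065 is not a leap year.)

Days in months before February: 31 = 31.
Plus 17 days into February → day 48.

48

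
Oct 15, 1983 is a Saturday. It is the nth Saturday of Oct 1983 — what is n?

3rd

Day 15 falls in week ⌈15/7⌉ of the month.
Days 1–7 hold the 1st Saturday, 8–14 the 2nd, 15–21 the 3rd, 22–28 the 4th, 29–31 the 5th.
15 is in the range for the 3rd.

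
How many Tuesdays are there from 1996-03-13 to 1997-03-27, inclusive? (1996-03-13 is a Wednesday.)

54

1996-03-13 is a Wednesday; the first Tuesday on or after it is 1996-03-19 (6 days later).
From 1996-03-19 to 1997-03-27: 287 + 86 = 373 days (rest of 1996, to 1997-03-27 in 1997).
373 ÷ 7 = 53 full weeks with remainder 2, so 53 more Tuesdays after the first → 54.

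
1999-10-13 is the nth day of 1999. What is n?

286

Days in months before October: 31 + 28 + 31 + 30 + 31 + 30 + 31 + 31 + 30 = 273.
Plus 13 days into October → day 286.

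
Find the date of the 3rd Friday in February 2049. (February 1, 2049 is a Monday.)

2049-02-19

February 2049 begins on a Monday, so the first Friday is February 5 (4 days later).
The 3rd Friday is 2 weeks later: 5 + 14 = 19.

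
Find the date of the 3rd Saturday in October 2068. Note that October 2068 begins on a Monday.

October 20, 2068

October 2068 begins on a Monday, so the first Saturday is October 6 (5 days later).
The 3rd Saturday is 2 weeks later: 6 + 14 = 20.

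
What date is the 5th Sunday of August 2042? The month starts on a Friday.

2042-08-31

August 2042 begins on a Friday, so the first Sunday is August 3 (2 days later).
The 5th Sunday is 4 weeks later: 3 + 28 = 31.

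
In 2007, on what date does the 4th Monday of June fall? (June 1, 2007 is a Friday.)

2007-06-25

June 2007 begins on a Friday, so the first Monday is June 4 (3 days later).
The 4th Monday is 3 weeks later: 4 + 21 = 25.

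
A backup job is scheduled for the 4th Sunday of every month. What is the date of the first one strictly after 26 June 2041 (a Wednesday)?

June 2041 starts on a Saturday; its first Sunday is the 2nd, so the 4th Sunday is the 23rd — 23 June 2041.
That is not after 26 June 2041, so look at July 2041.
July 2041 starts on a Monday; its first Sunday is the 7th, so the 4th Sunday is the 28th — 28 July 2041.

28 July 2041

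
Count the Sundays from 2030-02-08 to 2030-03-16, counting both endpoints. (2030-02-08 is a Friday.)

5

2030-02-08 is a Friday; the first Sunday on or after it is 2030-02-10 (2 days later).
From 2030-02-10 to 2030-03-16: 18 + 16 = 34 days (rest of February, March).
34 ÷ 7 = 4 full weeks with remainder 6, so 4 more Sundays after the first → 5.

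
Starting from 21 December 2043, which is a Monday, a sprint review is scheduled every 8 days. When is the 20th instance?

The 20th occurrence is 19 intervals after the first: 19 × 8 = 152 days after 21 December 2043.
December has 31 days — 10 days to the end of December leaves 142.
January has 31 days (111 left).
February has 29 days (82 left).
March has 31 days (51 left).
April has 30 days (21 left).
21 days into May → 21 May 2044.

21 May 2044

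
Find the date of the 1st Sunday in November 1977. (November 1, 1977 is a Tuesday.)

6 November 1977

November 1977 begins on a Tuesday, so the first Sunday is November 6 (5 days later).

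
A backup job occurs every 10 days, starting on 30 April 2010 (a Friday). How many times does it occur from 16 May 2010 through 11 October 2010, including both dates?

Occurrences land 10·i days after 30 April 2010 for i = 0, 1, 2, …
16 May 2010 is 16 days after the start; 16 ÷ 10 = 1 remainder 6; since the remainder is 6, round up to i = 2. First occurrence in the window: #3 on 20 May 2010 (2×10 = 20 days in).
11 October 2010 is 164 days after the start; 164 ÷ 10 = 16 remainder 4. Last occurrence in the window: #17 on 7 October 2010.
Occurrences #3 through #17: 15 in total.

15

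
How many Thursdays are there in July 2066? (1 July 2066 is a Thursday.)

1 July 2066 is a Thursday; the first Thursday on or after it is 1 July 2066.
From 1 July 2066 to 31 July 2066 is 31 − 1 = 30 days.
30 ÷ 7 = 4 full weeks with remainder 2, so 4 more Thursdays after the first → 5.

5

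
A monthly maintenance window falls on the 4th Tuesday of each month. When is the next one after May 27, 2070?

June 24, 2070

May 2070 starts on a Thursday; its first Tuesday is the 6th, so the 4th Tuesday is the 27th — May 27, 2070.
That is not after May 27, 2070, so look at June 2070.
June 2070 starts on a Sunday; its first Tuesday is the 3rd, so the 4th Tuesday is the 24th — June 24, 2070.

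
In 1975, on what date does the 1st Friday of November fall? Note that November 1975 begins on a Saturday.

November 7, 1975

November 1975 begins on a Saturday, so the first Friday is November 7 (6 days later).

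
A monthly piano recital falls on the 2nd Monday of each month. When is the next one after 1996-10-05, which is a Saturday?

October 1996 starts on a Tuesday; its first Monday is the 7th, so the 2nd Monday is the 14th — 1996-10-14.
1996-10-14 is after 1996-10-05, so that is the next one.

1996-10-14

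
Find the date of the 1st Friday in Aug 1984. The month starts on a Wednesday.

Aug 1984 begins on a Wednesday, so the first Friday is Aug 3 (2 days later).

Aug 3, 1984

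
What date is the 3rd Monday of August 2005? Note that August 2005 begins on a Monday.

August 2005 begins on a Monday, so the first Monday is August 1.
The 3rd Monday is 2 weeks later: 1 + 14 = 15.

2005-08-15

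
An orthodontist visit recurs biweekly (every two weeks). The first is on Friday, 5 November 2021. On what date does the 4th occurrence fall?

17 December 2021

The 4th occurrence is 3 intervals after the first: 3 × 14 = 42 days after 5 November 2021.
November has 30 days — 25 days to the end of November leaves 17.
17 days into December → 17 December 2021.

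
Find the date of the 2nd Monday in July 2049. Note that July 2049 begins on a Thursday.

July 2049 begins on a Thursday, so the first Monday is July 5 (4 days later).
The 2nd Monday is 1 weeks later: 5 + 7 = 12.

2049-07-12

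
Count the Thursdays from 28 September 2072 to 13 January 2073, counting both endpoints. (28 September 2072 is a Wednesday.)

16

28 September 2072 is a Wednesday; the first Thursday on or after it is 29 September 2072 (1 day later).
From 29 September 2072 to 13 January 2073: 1 + 31 + 30 + 31 + 13 = 106 days (rest of September, October, November, December, January).
106 ÷ 7 = 15 full weeks with remainder 1, so 15 more Thursdays after the first → 16.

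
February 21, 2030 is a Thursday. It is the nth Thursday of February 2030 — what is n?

Day 21 falls in week ⌈21/7⌉ of the month.
Days 1–7 hold the 1st Thursday, 8–14 the 2nd, 15–21 the 3rd, 22–28 the 4th, 29–31 the 5th.
21 is in the range for the 3rd.

3rd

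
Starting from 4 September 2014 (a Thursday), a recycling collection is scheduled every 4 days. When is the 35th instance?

18 January 2015

The 35th occurrence is 34 intervals after the first: 34 × 4 = 136 days after 4 September 2014.
September has 30 days — 26 days to the end of September leaves 110.
October has 31 days (79 left).
November has 30 days (49 left).
December has 31 days (18 left).
18 days into January → 18 January 2015.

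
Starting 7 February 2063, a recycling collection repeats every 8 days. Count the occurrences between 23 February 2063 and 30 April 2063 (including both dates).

9

Occurrences land 8·i days after 7 February 2063 for i = 0, 1, 2, …
23 February 2063 is 16 days after the start; 16 ÷ 8 = 2 remainder 0. First occurrence in the window: #3 on 23 February 2063 (2×8 = 16 days in).
30 April 2063 is 82 days after the start; 82 ÷ 8 = 10 remainder 2. Last occurrence in the window: #11 on 28 April 2063.
Occurrences #3 through #11: 9 in total.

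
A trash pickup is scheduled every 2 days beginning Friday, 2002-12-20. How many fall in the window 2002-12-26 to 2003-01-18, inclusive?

12

Occurrences land 2·i days after 2002-12-20 for i = 0, 1, 2, …
2002-12-26 is 6 days after the start; 6 ÷ 2 = 3 remainder 0. First occurrence in the window: #4 on 2002-12-26 (3×2 = 6 days in).
2003-01-18 is 29 days after the start; 29 ÷ 2 = 14 remainder 1. Last occurrence in the window: #15 on 2003-01-17.
Occurrences #4 through #15: 12 in total.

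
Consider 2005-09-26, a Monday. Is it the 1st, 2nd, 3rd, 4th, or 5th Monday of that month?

Day 26 falls in week ⌈26/7⌉ of the month.
Days 1–7 hold the 1st Monday, 8–14 the 2nd, 15–21 the 3rd, 22–28 the 4th, 29–31 the 5th.
26 is in the range for the 4th.

4th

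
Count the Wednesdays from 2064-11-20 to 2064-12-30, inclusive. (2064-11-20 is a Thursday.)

5

2064-11-20 is a Thursday; the first Wednesday on or after it is 2064-11-26 (6 days later).
From 2064-11-26 to 2064-12-30: 4 + 30 = 34 days (rest of November, December).
34 ÷ 7 = 4 full weeks with remainder 6, so 4 more Wednesdays after the first → 5.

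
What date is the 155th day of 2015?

January has 31 days (155 − 31 = 124 remain).
February has 28 days (124 − 28 = 96 remain).
March has 31 days (96 − 31 = 65 remain).
April has 30 days (65 − 30 = 35 remain).
May has 31 days (35 − 31 = 4 remain).
4 into June → June 4.

June 4, 2015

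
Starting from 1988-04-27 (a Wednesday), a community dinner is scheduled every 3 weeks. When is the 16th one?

The 16th occurrence is 15 intervals after the first: 15 × 21 = 315 days after 1988-04-27.
April has 30 days — 3 days to the end of April leaves 312.
May has 31 days (281 left).
June has 30 days (251 left).
July has 31 days (220 left).
August has 31 days (189 left).
September has 30 days (159 left).
October has 31 days (128 left).
November has 30 days (98 left).
December has 31 days (67 left).
January has 31 days (36 left).
February has 28 days (8 left).
8 days into March → 1989-03-08.

1989-03-08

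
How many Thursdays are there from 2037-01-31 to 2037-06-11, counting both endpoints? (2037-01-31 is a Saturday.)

2037-01-31 is a Saturday; the first Thursday on or after it is 2037-02-05 (5 days later).
From 2037-02-05 to 2037-06-11: 23 + 31 + 30 + 31 + 11 = 126 days (rest of February, March, April, May, June).
126 ÷ 7 = 18 full weeks with remainder 0, so 18 more Thursdays after the first → 19.

19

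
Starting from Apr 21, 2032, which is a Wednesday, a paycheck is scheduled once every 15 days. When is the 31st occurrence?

Jul 15, 2033

The 31st occurrence is 30 intervals after the first: 30 × 15 = 450 days after Apr 21, 2032.
Apr has 30 days — 9 days to the end of Apr leaves 441.
From end of Apr to end of 2032 is 245 days (196 left).
Jan has 31 days (165 left).
Feb has 28 days (137 left).
Mar has 31 days (106 left).
Apr has 30 days (76 left).
May has 31 days (45 left).
Jun has 30 days (15 left).
15 days into Jul → Jul 15, 2033.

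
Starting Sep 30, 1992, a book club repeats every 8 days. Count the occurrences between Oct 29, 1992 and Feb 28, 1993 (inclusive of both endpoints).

15

Occurrences land 8·i days after Sep 30, 1992 for i = 0, 1, 2, …
Oct 29, 1992 is 29 days after the start; 29 ÷ 8 = 3 remainder 5; since the remainder is 5, round up to i = 4. First occurrence in the window: #5 on Nov 1, 1992 (4×8 = 32 days in).
Feb 28, 1993 is 151 days after the start; 151 ÷ 8 = 18 remainder 7. Last occurrence in the window: #19 on Feb 21, 1993.
Occurrences #5 through #19: 15 in total.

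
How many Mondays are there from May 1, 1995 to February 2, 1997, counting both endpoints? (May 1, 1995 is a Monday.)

May 1, 1995 is a Monday; the first Monday on or after it is May 1, 1995.
From May 1, 1995 to February 2, 1997: 244 + 366 + 33 = 643 days (rest of 1995, 1996, to February 2, 1997 in 1997).
643 ÷ 7 = 91 full weeks with remainder 6, so 91 more Mondays after the first → 92.

92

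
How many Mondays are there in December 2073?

December 1, 2073 is a Friday; the first Monday on or after it is December 4, 2073 (3 days later).
From December 4, 2073 to December 31, 2073 is 31 − 4 = 27 days.
27 ÷ 7 = 3 full weeks with remainder 6, so 3 more Mondays after the first → 4.

4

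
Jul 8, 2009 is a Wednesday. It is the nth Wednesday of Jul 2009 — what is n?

Day 8 falls in week ⌈8/7⌉ of the month.
Days 1–7 hold the 1st Wednesday, 8–14 the 2nd, 15–21 the 3rd, 22–28 the 4th, 29–31 the 5th.
8 is in the range for the 2nd.

2nd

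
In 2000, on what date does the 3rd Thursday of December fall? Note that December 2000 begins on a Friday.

December 21, 2000

December 2000 begins on a Friday, so the first Thursday is December 7 (6 days later).
The 3rd Thursday is 2 weeks later: 7 + 14 = 21.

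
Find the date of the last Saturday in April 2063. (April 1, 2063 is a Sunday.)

April 2063 begins on a Sunday, so the first Saturday is April 7 (6 days later).
April 2063 has 30 days. Adding weeks: 7, 14, 21, 28 — the last one ≤ 30 is the 28th.

April 28, 2063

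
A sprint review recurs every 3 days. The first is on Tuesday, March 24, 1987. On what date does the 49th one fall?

The 49th occurrence is 48 intervals after the first: 48 × 3 = 144 days after March 24, 1987.
March has 31 days — 7 days to the end of March leaves 137.
April has 30 days (107 left).
May has 31 days (76 left).
June has 30 days (46 left).
July has 31 days (15 left).
15 days into August → August 15, 1987.

August 15, 1987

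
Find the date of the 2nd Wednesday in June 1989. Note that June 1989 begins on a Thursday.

June 1989 begins on a Thursday, so the first Wednesday is June 7 (6 days later).
The 2nd Wednesday is 1 weeks later: 7 + 7 = 14.

June 14, 1989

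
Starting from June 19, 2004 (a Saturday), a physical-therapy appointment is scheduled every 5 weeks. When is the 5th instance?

The 5th occurrence is 4 intervals after the first: 4 × 35 = 140 days after June 19, 2004.
June has 30 days — 11 days to the end of June leaves 129.
July has 31 days (98 left).
August has 31 days (67 left).
September has 30 days (37 left).
October has 31 days (6 left).
6 days into November → November 6, 2004.

November 6, 2004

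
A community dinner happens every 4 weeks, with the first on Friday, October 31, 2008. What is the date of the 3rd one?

December 26, 2008

The 3rd occurrence is 2 intervals after the first: 2 × 28 = 56 days after October 31, 2008.
October has 31 days — 0 days to the end of October leaves 56.
November has 30 days (26 left).
26 days into December → December 26, 2008.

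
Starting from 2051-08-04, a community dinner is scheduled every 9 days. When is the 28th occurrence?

2052-04-03

The 28th occurrence is 27 intervals after the first: 27 × 9 = 243 days after 2051-08-04.
August has 31 days — 27 days to the end of August leaves 216.
September has 30 days (186 left).
October has 31 days (155 left).
November has 30 days (125 left).
December has 31 days (94 left).
January has 31 days (63 left).
February has 29 days (34 left).
March has 31 days (3 left).
3 days into April → 2052-04-03.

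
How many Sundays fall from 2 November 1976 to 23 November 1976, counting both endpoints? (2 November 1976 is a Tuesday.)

3

2 November 1976 is a Tuesday; the first Sunday on or after it is 7 November 1976 (5 days later).
From 7 November 1976 to 23 November 1976 is 23 − 7 = 16 days.
16 ÷ 7 = 2 full weeks with remainder 2, so 2 more Sundays after the first → 3.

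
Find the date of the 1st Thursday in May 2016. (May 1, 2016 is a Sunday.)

May 5, 2016

May 2016 begins on a Sunday, so the first Thursday is May 5 (4 days later).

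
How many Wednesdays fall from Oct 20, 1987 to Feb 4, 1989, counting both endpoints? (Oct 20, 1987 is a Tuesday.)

68

Oct 20, 1987 is a Tuesday; the first Wednesday on or after it is Oct 21, 1987 (1 day later).
From Oct 21, 1987 to Feb 4, 1989: 71 + 366 + 35 = 472 days (rest of 1987, 1988, to Feb 4, 1989 in 1989).
472 ÷ 7 = 67 full weeks with remainder 3, so 67 more Wednesdays after the first → 68.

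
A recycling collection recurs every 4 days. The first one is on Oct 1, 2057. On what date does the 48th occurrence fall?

The 48th occurrence is 47 intervals after the first: 47 × 4 = 188 days after Oct 1, 2057.
Oct has 31 days — 30 days to the end of Oct leaves 158.
Nov has 30 days (128 left).
Dec has 31 days (97 left).
Jan has 31 days (66 left).
Feb has 28 days (38 left).
Mar has 31 days (7 left).
7 days into Apr → Apr 7, 2058.

Apr 7, 2058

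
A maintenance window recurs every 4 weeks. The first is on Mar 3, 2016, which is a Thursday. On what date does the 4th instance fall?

The 4th occurrence is 3 intervals after the first: 3 × 28 = 84 days after Mar 3, 2016.
Mar has 31 days — 28 days to the end of Mar leaves 56.
Apr has 30 days (26 left).
26 days into May → May 26, 2016.

May 26, 2016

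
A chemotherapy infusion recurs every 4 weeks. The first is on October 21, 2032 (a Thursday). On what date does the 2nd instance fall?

November 18, 2032

The 2nd occurrence is 1 interval after the first: 1 × 28 = 28 days after October 21, 2032.
October has 31 days — 10 days to the end of October leaves 18.
18 days into November → November 18, 2032.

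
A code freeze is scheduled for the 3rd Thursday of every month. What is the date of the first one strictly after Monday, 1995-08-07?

1995-08-17

August 1995 starts on a Tuesday; its first Thursday is the 3rd, so the 3rd Thursday is the 17th — 1995-08-17.
1995-08-17 is after 1995-08-07, so that is the next one.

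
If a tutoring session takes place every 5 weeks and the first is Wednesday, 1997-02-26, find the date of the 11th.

The 11th occurrence is 10 intervals after the first: 10 × 35 = 350 days after 1997-02-26.
February has 28 days — 2 days to the end of February leaves 348.
March has 31 days (317 left).
April has 30 days (287 left).
May has 31 days (256 left).
June has 30 days (226 left).
July has 31 days (195 left).
August has 31 days (164 left).
September has 30 days (134 left).
October has 31 days (103 left).
November has 30 days (73 left).
December has 31 days (42 left).
January has 31 days (11 left).
11 days into February → 1998-02-11.

1998-02-11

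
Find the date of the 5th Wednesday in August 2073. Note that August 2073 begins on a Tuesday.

August 2073 begins on a Tuesday, so the first Wednesday is August 2 (1 day later).
The 5th Wednesday is 4 weeks later: 2 + 28 = 30.

August 30, 2073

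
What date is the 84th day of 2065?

25 March 2065

January has 31 days (84 − 31 = 53 remain).
February has 28 days (53 − 28 = 25 remain).
25 into March → March 25.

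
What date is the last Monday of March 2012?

26 March 2012

March 2012 begins on a Thursday, so the first Monday is March 5 (4 days later).
March 2012 has 31 days. Adding weeks: 5, 12, 19, 26 — the last one ≤ 31 is the 26th.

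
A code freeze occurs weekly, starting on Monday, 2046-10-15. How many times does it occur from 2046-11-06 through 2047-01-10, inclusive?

Occurrences land 7·i days after 2046-10-15 for i = 0, 1, 2, …
2046-11-06 is 22 days after the start; 22 ÷ 7 = 3 remainder 1; since the remainder is 1, round up to i = 4. First occurrence in the window: #5 on 2046-11-12 (4×7 = 28 days in).
2047-01-10 is 87 days after the start; 87 ÷ 7 = 12 remainder 3. Last occurrence in the window: #13 on 2047-01-07.
Occurrences #5 through #13: 9 in total.

9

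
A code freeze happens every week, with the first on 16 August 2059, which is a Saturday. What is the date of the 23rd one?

17 January 2060

The 23rd occurrence is 22 intervals after the first: 22 × 7 = 154 days after 16 August 2059.
August has 31 days — 15 days to the end of August leaves 139.
September has 30 days (109 left).
October has 31 days (78 left).
November has 30 days (48 left).
December has 31 days (17 left).
17 days into January → 17 January 2060.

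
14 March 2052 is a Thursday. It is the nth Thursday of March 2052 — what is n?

Day 14 falls in week ⌈14/7⌉ of the month.
Days 1–7 hold the 1st Thursday, 8–14 the 2nd, 15–21 the 3rd, 22–28 the 4th, 29–31 the 5th.
14 is in the range for the 2nd.

2nd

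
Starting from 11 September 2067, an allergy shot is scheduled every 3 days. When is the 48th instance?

The 48th occurrence is 47 intervals after the first: 47 × 3 = 141 days after 11 September 2067.
September has 30 days — 19 days to the end of September leaves 122.
October has 31 days (91 left).
November has 30 days (61 left).
December has 31 days (30 left).
30 days into January → 30 January 2068.

30 January 2068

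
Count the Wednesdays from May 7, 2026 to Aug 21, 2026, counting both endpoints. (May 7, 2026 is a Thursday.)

15

May 7, 2026 is a Thursday; the first Wednesday on or after it is May 13, 2026 (6 days later).
From May 13, 2026 to Aug 21, 2026: 18 + 30 + 31 + 21 = 100 days (rest of May, Jun, Jul, Aug).
100 ÷ 7 = 14 full weeks with remainder 2, so 14 more Wednesdays after the first → 15.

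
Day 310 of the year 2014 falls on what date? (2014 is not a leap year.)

Nov 6, 2014

Jan has 31 days (310 − 31 = 279 remain).
Feb has 28 days (279 − 28 = 251 remain).
Mar has 31 days (251 − 31 = 220 remain).
Apr has 30 days (220 − 30 = 190 remain).
May has 31 days (190 − 31 = 159 remain).
Jun has 30 days (159 − 30 = 129 remain).
Jul has 31 days (129 − 31 = 98 remain).
Aug has 31 days (98 − 31 = 67 remain).
Sep has 30 days (67 − 30 = 37 remain).
Oct has 31 days (37 − 31 = 6 remain).
6 into Nov → Nov 6.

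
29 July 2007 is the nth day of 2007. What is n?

210

Days in months before July: 31 + 28 + 31 + 30 + 31 + 30 = 181.
Plus 29 days into July → day 210.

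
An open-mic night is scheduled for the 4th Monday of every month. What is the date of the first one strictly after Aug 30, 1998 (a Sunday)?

Sep 28, 1998

Aug 1998 starts on a Saturday; its first Monday is the 3rd, so the 4th Monday is the 24th — Aug 24, 1998.
That is not after Aug 30, 1998, so look at Sep 1998.
Sep 1998 starts on a Tuesday; its first Monday is the 7th, so the 4th Monday is the 28th — Sep 28, 1998.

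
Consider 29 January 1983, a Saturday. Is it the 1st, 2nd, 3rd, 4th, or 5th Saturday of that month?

5th

Day 29 falls in week ⌈29/7⌉ of the month.
Days 1–7 hold the 1st Saturday, 8–14 the 2nd, 15–21 the 3rd, 22–28 the 4th, 29–31 the 5th.
29 is in the range for the 5th.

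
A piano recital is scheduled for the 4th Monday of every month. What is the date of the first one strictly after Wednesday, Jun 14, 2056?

Jun 2056 starts on a Thursday; its first Monday is the 5th, so the 4th Monday is the 26th — Jun 26, 2056.
Jun 26, 2056 is after Jun 14, 2056, so that is the next one.

Jun 26, 2056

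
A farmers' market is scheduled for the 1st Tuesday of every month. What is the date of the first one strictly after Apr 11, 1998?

Apr 1998 starts on a Wednesday, so its 1st Tuesday is Apr 7, 1998 (6 days in).
That is not after Apr 11, 1998, so look at May 1998.
May 1998 starts on a Friday, so its 1st Tuesday is May 5, 1998 (4 days in).

May 5, 1998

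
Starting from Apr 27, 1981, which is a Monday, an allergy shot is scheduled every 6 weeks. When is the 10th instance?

May 10, 1982

The 10th occurrence is 9 intervals after the first: 9 × 42 = 378 days after Apr 27, 1981.
Apr has 30 days — 3 days to the end of Apr leaves 375.
May has 31 days (344 left).
Jun has 30 days (314 left).
Jul has 31 days (283 left).
Aug has 31 days (252 left).
Sep has 30 days (222 left).
Oct has 31 days (191 left).
Nov has 30 days (161 left).
Dec has 31 days (130 left).
Jan has 31 days (99 left).
Feb has 28 days (71 left).
Mar has 31 days (40 left).
Apr has 30 days (10 left).
10 days into May → May 10, 1982.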